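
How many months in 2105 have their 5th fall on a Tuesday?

Check the 5th of each month of 2105: Jan 5: Mon, Feb 5: Thu, Mar 5: Thu, Apr 5: Sun, May 5: Tue, Jun 5: Fri, Jul 5: Sun, Aug 5: Wed, Sep 5: Sat, Oct 5: Mon, Nov 5: Thu, Dec 5: Sat.
Tuesday occurs in May — 1 month.

1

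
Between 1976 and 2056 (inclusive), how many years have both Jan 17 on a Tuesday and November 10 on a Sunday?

0

Check each year's weekday for Jan 17 and November 10:
  1976: Sat/Wed  1977: Mon/Thu  1978: Tue/Fri  1979: Wed/Sat  1980: Thu/Mon  1981: Sat/Tue  1982: Sun/Wed  1983: Mon/Thu  1984: Tue/Sat  1985: Thu/Sun  1986: Fri/Mon  1987: Sat/Tue  1988: Sun/Thu  1989: Tue/Fri  …(53 more)…  2043: Sat/Tue  2044: Sun/Thu  2045: Tue/Fri  2046: Wed/Sat  2047: Thu/Sun  2048: Fri/Tue  2049: Sun/Wed  2050: Mon/Thu  2051: Tue/Fri  2052: Wed/Sun  2053: Fri/Mon  2054: Sat/Tue  2055: Sun/Wed  2056: Mon/Fri
Both conditions hold in: no year — 0.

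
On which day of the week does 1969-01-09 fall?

January 1, 1969 is a Wednesday.
January 9 is day 9 of the year, i.e. 8 days after Jan 1.
8 mod 7 = 1, so advance 1 weekday from Wednesday: Thursday.

Thursday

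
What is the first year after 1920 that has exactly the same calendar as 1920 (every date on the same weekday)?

1948

Two years share a calendar iff Jan 1 falls on the same weekday and both are leap or both are common. 1920: Jan 1 is Thursday, leap year.
1921: Jan 1 Saturday, common
1922: Jan 1 Sunday, common
1923: Jan 1 Monday, common
1924: Jan 1 Tuesday, leap
1925: Jan 1 Thursday, common
1926: Jan 1 Friday, common
1927: Jan 1 Saturday, common
1928: Jan 1 Sunday, leap
1929: Jan 1 Tuesday, common
1930: Jan 1 Wednesday, common
1931: Jan 1 Thursday, common
1932: Jan 1 Friday, leap
1933: Jan 1 Sunday, common
1934: Jan 1 Monday, common
1935: Jan 1 Tuesday, common
1936: Jan 1 Wednesday, leap
1937: Jan 1 Friday, common
1938: Jan 1 Saturday, common
1939: Jan 1 Sunday, common
1940: Jan 1 Monday, leap
1941: Jan 1 Wednesday, common
1942: Jan 1 Thursday, common
1943: Jan 1 Friday, common
1944: Jan 1 Saturday, leap
1945: Jan 1 Monday, common
1946: Jan 1 Tuesday, common
1947: Jan 1 Wednesday, common
1948: Jan 1 Thursday, leap
1948 matches on both conditions.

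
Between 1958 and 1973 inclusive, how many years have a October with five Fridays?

7

October has 31 days; it has five Fridays when Friday falls among the first (month-length − 28) days — i.e. when October 1 is one of Friday/Thursday/Wednesday.
October 1 by year: 1958:Wed✓ 1959:Thu✓ 1960:Sat 1961:Sun 1962:Mon 1963:Tue 1964:Thu✓ 1965:Fri✓ 1966:Sat 1967:Sun 1968:Tue 1969:Wed✓ 1970:Thu✓ 1971:Fri✓ 1972:Sun 1973:Mon
Years with five Fridays: 1958, 1959, 1964, 1965, 1969, 1970, 1971 → 7.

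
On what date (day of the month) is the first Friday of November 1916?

November 1, 1916 is a Wednesday, so the first Friday is the 3rd.
The first Friday is 3 + 0 = 3.

3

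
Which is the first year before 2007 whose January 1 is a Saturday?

Jan 1 advances by 2 weekdays after a leap year and by 1 after a common year.
2007: Jan 1 is Monday.
2006: Sunday
2005: Saturday
2005 begins on a Saturday

2005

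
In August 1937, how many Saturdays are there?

August 1937 has 31 days and begins on Sunday.
The first Saturday is August 7.
Saturdays fall on 7, 14, 21, 28 — that's 4.

4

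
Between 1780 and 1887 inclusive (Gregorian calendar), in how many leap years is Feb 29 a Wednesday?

Leap years in 1780–1887: 26 of them.
Feb 29 weekday advances by 5 (mod 7) from one leap year to the next four years later (or differs when a century non-leap intervenes).
Leap-day weekdays: 1780:Tue 1784:Sun 1788:Fri 1792:Wed✓ 1796:Mon 1804:Wed✓ 1808:Mon 1812:Sat 1816:Thu 1820:Tue 1824:Sun 1828:Fri 1832:Wed✓ 1836:Mon 1840:Sat 1844:Thu 1848:Tue 1852:Sun 1856:Fri 1860:Wed✓ 1864:Mon 1868:Sat 1872:Thu 1876:Tue 1880:Sun 1884:Fri
Wednesday: 1792, 1804, 1832, 1860 → 4.

4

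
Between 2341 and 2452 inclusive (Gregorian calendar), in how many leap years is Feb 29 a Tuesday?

4

Leap years in 2341–2452: 28 of them.
Feb 29 weekday advances by 5 (mod 7) from one leap year to the next four years later (or differs when a century non-leap intervenes).
Leap-day weekdays: 2344:Tue✓ 2348:Sun 2352:Fri 2356:Wed 2360:Mon 2364:Sat 2368:Thu 2372:Tue✓ 2376:Sun 2380:Fri 2384:Wed 2388:Mon 2392:Sat 2396:Thu 2400:Tue✓ 2404:Sun 2408:Fri 2412:Wed 2416:Mon 2420:Sat 2424:Thu 2428:Tue✓ 2432:Sun 2436:Fri 2440:Wed 2444:Mon 2448:Sat 2452:Thu
Tuesday: 2344, 2372, 2400, 2428 → 4.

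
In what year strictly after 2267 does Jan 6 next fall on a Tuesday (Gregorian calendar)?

From one year to the next, a fixed date's weekday advances by 1, or by 2 when a Feb 29 lies between the two dates.
2267: January 6 is Sunday.
2268: Monday (+1)
2269: Wednesday (+2)
2270: Thursday (+1)
2271: Friday (+1)
2272: Saturday (+1)
2273: Monday (+2)
2274: Tuesday (+1)
Jan 6 falls on a Tuesday in 2274.

2274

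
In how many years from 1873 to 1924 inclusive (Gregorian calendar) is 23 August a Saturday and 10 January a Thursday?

2

Check each year's weekday for 23 August and 10 January:
  1873: Sat/Fri  1874: Sun/Sat  1875: Mon/Sun  1876: Wed/Mon  1877: Thu/Wed  1878: Fri/Thu  1879: Sat/Fri  1880: Mon/Sat  1881: Tue/Mon  1882: Wed/Tue  1883: Thu/Wed  1884: Sat/Thu ✓  1885: Sun/Sat  1886: Mon/Sun  …(24 more)…  1911: Wed/Tue  1912: Fri/Wed  1913: Sat/Fri  1914: Sun/Sat  1915: Mon/Sun  1916: Wed/Mon  1917: Thu/Wed  1918: Fri/Thu  1919: Sat/Fri  1920: Mon/Sat  1921: Tue/Mon  1922: Wed/Tue  1923: Thu/Wed  1924: Sat/Thu ✓
Both conditions hold in: 1884, 1924 — 2.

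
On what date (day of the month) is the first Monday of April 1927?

4

April 1, 1927 is a Friday, so the first Monday is the 4th.
The first Monday is 4 + 0 = 4.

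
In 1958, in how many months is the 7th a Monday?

2

Check the 7th of each month of 1958: Jan 7: Tue, Feb 7: Fri, Mar 7: Fri, Apr 7: Mon, May 7: Wed, Jun 7: Sat, Jul 7: Mon, Aug 7: Thu, Sep 7: Sun, Oct 7: Tue, Nov 7: Fri, Dec 7: Sun.
Monday occurs in April, July — 2 months.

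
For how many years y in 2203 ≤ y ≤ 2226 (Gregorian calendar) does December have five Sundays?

December has 31 days; it has five Sundays when Sunday falls among the first (month-length − 28) days — i.e. when December 1 is one of Sunday/Saturday/Friday.
December 1 by year: 2203:Thu 2204:Sat✓ 2205:Sun✓ 2206:Mon 2207:Tue 2208:Thu 2209:Fri✓ 2210:Sat✓ 2211:Sun✓ 2212:Tue 2213:Wed 2214:Thu 2215:Fri✓ 2216:Sun✓ 2217:Mon 2218:Tue 2219:Wed 2220:Fri✓ 2221:Sat✓ 2222:Sun✓ 2223:Mon 2224:Wed 2225:Thu 2226:Fri✓
Years with five Sundays: 2204, 2205, 2209, 2210, 2211, 2215, 2216, 2220, 2221, 2222, 2226 → 11.

11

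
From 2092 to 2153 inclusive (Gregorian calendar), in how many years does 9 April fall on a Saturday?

Track 9 April's weekday year by year (advancing +1, or +2 across a Feb 29):
  2092: Wed  2093: Thu (+1)  2094: Fri (+1)  2095: Sat (+1) ✓  2096: Mon (+2)
  2097: Tue (+1)  2098: Wed (+1)  2099: Thu (+1)  2100: Fri (+1)  2101: Sat (+1) ✓
  2102: Sun (+1)  2103: Mon (+1)  2104: Wed (+2)  2105: Thu (+1)  … (34 more years) …
  2140: Sat (+2) ✓  2141: Sun (+1)  2142: Mon (+1)  2143: Tue (+1)  2144: Thu (+2)
  2145: Fri (+1)  2146: Sat (+1) ✓  2147: Sun (+1)  2148: Tue (+2)  2149: Wed (+1)
  2150: Thu (+1)  2151: Fri (+1)  2152: Sun (+2)  2153: Mon (+1)
Saturday years: 2095, 2101, 2107, 2112, 2118, 2129, 2135, 2140, 2146 — 9 in total.

9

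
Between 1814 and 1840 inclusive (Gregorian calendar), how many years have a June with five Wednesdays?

7

June has 30 days; it has five Wednesdays when Wednesday falls among the first (month-length − 28) days — i.e. when June 1 is one of Wednesday/Tuesday.
June 1 by year: 1814:Wed✓ 1815:Thu 1816:Sat 1817:Sun 1818:Mon 1819:Tue✓ 1820:Thu 1821:Fri 1822:Sat 1823:Sun 1824:Tue✓ 1825:Wed✓ 1826:Thu 1827:Fri 1828:Sun 1829:Mon 1830:Tue✓ 1831:Wed✓ 1832:Fri 1833:Sat 1834:Sun 1835:Mon 1836:Wed✓ 1837:Thu 1838:Fri 1839:Sat 1840:Mon
Years with five Wednesdays: 1814, 1819, 1824, 1825, 1830, 1831, 1836 → 7.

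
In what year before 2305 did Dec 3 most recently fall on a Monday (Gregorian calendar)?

From one year to the next, a fixed date's weekday advances by 1, or by 2 when a Feb 29 lies between the two dates.
2305: December 3 is Sunday.
2304: Saturday (−1)
2303: Thursday (−2)
2302: Wednesday (−1)
2301: Tuesday (−1)
2300: Monday (−1)
Dec 3 falls on a Monday in 2300.

2300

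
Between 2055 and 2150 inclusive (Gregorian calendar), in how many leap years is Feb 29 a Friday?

4

Leap years in 2055–2150: 23 of them.
Feb 29 weekday advances by 5 (mod 7) from one leap year to the next four years later (or differs when a century non-leap intervenes).
Leap-day weekdays: 2056:Tue 2060:Sun 2064:Fri✓ 2068:Wed 2072:Mon 2076:Sat 2080:Thu 2084:Tue 2088:Sun 2092:Fri✓ 2096:Wed 2104:Fri✓ 2108:Wed 2112:Mon 2116:Sat 2120:Thu 2124:Tue 2128:Sun 2132:Fri✓ 2136:Wed 2140:Mon 2144:Sat 2148:Thu
Friday: 2064, 2092, 2104, 2132 → 4.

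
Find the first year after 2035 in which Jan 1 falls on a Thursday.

2037

Jan 1 advances by 2 weekdays after a leap year and by 1 after a common year.
2035: Jan 1 is Monday.
2036: Tuesday (leap)
2037: Thursday
2037 begins on a Thursday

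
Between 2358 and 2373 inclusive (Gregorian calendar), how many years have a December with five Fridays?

December has 31 days; it has five Fridays when Friday falls among the first (month-length − 28) days — i.e. when December 1 is one of Friday/Thursday/Wednesday.
December 1 by year: 2358:Mon 2359:Tue 2360:Thu✓ 2361:Fri✓ 2362:Sat 2363:Sun 2364:Tue 2365:Wed✓ 2366:Thu✓ 2367:Fri✓ 2368:Sun 2369:Mon 2370:Tue 2371:Wed✓ 2372:Fri✓ 2373:Sat
Years with five Fridays: 2360, 2361, 2365, 2366, 2367, 2371, 2372 → 7.

7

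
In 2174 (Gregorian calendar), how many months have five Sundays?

A month of length L has five Sundays iff its first Sunday is on day ≤ L−28 (so day 1–3 in a 31-day month, 1–2 in a 30-day month, day 1 in a leap February).
Checking each month of 2174: Jan starts Sat (31d) ✓; Feb starts Tue (28d); Mar starts Tue (31d); Apr starts Fri (30d); May starts Sun (31d) ✓; Jun starts Wed (30d); Jul starts Fri (31d) ✓; Aug starts Mon (31d); Sep starts Thu (30d); Oct starts Sat (31d) ✓; Nov starts Tue (30d); Dec starts Thu (31d).
Five-Sunday months: January, May, July, October → 4.

4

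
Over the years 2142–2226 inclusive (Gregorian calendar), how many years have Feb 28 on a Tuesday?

12

Track Feb 28's weekday year by year (advancing +1, or +2 across a Feb 29):
  2142: Wed  2143: Thu (+1)  2144: Fri (+1)  2145: Sun (+2)  2146: Mon (+1)
  2147: Tue (+1) ✓  2148: Wed (+1)  2149: Fri (+2)  2150: Sat (+1)  2151: Sun (+1)
  2152: Mon (+1)  2153: Wed (+2)  2154: Thu (+1)  2155: Fri (+1)  … (57 more years) …
  2213: Sun (+2)  2214: Mon (+1)  2215: Tue (+1) ✓  2216: Wed (+1)  2217: Fri (+2)
  2218: Sat (+1)  2219: Sun (+1)  2220: Mon (+1)  2221: Wed (+2)  2222: Thu (+1)
  2223: Fri (+1)  2224: Sat (+1)  2225: Mon (+2)  2226: Tue (+1) ✓
Tuesday years: 2147, 2158, 2164, 2169, 2175, 2186, 2192, 2197, 2204, 2209, 2215, 2226 — 12 in total.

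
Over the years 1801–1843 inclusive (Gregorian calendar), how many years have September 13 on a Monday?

6

Track September 13's weekday year by year (advancing +1, or +2 across a Feb 29):
  1801: Sun  1802: Mon (+1) ✓  1803: Tue (+1)  1804: Thu (+2)  1805: Fri (+1)
  1806: Sat (+1)  1807: Sun (+1)  1808: Tue (+2)  1809: Wed (+1)  1810: Thu (+1)
  1811: Fri (+1)  1812: Sun (+2)  1813: Mon (+1) ✓  1814: Tue (+1)  … (15 more years) …
  1830: Mon (+1) ✓  1831: Tue (+1)  1832: Thu (+2)  1833: Fri (+1)  1834: Sat (+1)
  1835: Sun (+1)  1836: Tue (+2)  1837: Wed (+1)  1838: Thu (+1)  1839: Fri (+1)
  1840: Sun (+2)  1841: Mon (+1) ✓  1842: Tue (+1)  1843: Wed (+1)
Monday years: 1802, 1813, 1819, 1824, 1830, 1841 — 6 in total.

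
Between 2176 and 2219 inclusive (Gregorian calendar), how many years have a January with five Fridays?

21

January has 31 days; it has five Fridays when Friday falls among the first (month-length − 28) days — i.e. when January 1 is one of Friday/Thursday/Wednesday.
January 1 by year: 2176:Mon 2177:Wed✓ 2178:Thu✓ 2179:Fri✓ 2180:Sat 2181:Mon 2182:Tue 2183:Wed✓ 2184:Thu✓ 2185:Sat 2186:Sun 2187:Mon 2188:Tue 2189:Thu✓ 2190:Fri✓ …(14 more)… 2205:Tue 2206:Wed✓ 2207:Thu✓ 2208:Fri✓ 2209:Sun 2210:Mon 2211:Tue 2212:Wed✓ 2213:Fri✓ 2214:Sat 2215:Sun 2216:Mon 2217:Wed✓ 2218:Thu✓ 2219:Fri✓
Years with five Fridays: 2177, 2178, 2179, 2183, 2184, 2189, 2190, 2194, 2195, 2196, 2200, 2201, 2202, 2206, 2207, 2208, 2212, 2213, 2217, 2218, 2219 → 21.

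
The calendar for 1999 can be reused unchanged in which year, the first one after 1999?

Two years share a calendar iff Jan 1 falls on the same weekday and both are leap or both are common. 1999: Jan 1 is Friday, common year.
2000: Jan 1 Saturday, leap
2001: Jan 1 Monday, common
2002: Jan 1 Tuesday, common
2003: Jan 1 Wednesday, common
2004: Jan 1 Thursday, leap
2005: Jan 1 Saturday, common
2006: Jan 1 Sunday, common
2007: Jan 1 Monday, common
2008: Jan 1 Tuesday, leap
2009: Jan 1 Thursday, common
2010: Jan 1 Friday, common
2010 matches on both conditions.

2010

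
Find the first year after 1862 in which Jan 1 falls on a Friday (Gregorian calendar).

1864

Jan 1 advances by 2 weekdays after a leap year and by 1 after a common year.
1862: Jan 1 is Wednesday.
1863: Thursday
1864: Friday (leap)
1864 begins on a Friday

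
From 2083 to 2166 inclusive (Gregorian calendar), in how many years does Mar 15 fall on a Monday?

13

Track Mar 15's weekday year by year (advancing +1, or +2 across a Feb 29):
  2083: Mon ✓  2084: Wed (+2)  2085: Thu (+1)  2086: Fri (+1)  2087: Sat (+1)
  2088: Mon (+2) ✓  2089: Tue (+1)  2090: Wed (+1)  2091: Thu (+1)  2092: Sat (+2)
  2093: Sun (+1)  2094: Mon (+1) ✓  2095: Tue (+1)  2096: Thu (+2)  … (56 more years) …
  2153: Thu (+1)  2154: Fri (+1)  2155: Sat (+1)  2156: Mon (+2) ✓  2157: Tue (+1)
  2158: Wed (+1)  2159: Thu (+1)  2160: Sat (+2)  2161: Sun (+1)  2162: Mon (+1) ✓
  2163: Tue (+1)  2164: Thu (+2)  2165: Fri (+1)  2166: Sat (+1)
Monday years: 2083, 2088, 2094, 2100, 2106, 2117, 2123, 2128, 2134, 2145, 2151, 2156, 2162 — 13 in total.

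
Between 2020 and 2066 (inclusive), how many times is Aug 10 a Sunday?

Track Aug 10's weekday year by year (advancing +1, or +2 across a Feb 29):
  2020: Mon  2021: Tue (+1)  2022: Wed (+1)  2023: Thu (+1)  2024: Sat (+2)
  2025: Sun (+1) ✓  2026: Mon (+1)  2027: Tue (+1)  2028: Thu (+2)  2029: Fri (+1)
  2030: Sat (+1)  2031: Sun (+1) ✓  2032: Tue (+2)  2033: Wed (+1)  … (19 more years) …
  2053: Sun (+1) ✓  2054: Mon (+1)  2055: Tue (+1)  2056: Thu (+2)  2057: Fri (+1)
  2058: Sat (+1)  2059: Sun (+1) ✓  2060: Tue (+2)  2061: Wed (+1)  2062: Thu (+1)
  2063: Fri (+1)  2064: Sun (+2) ✓  2065: Mon (+1)  2066: Tue (+1)
Sunday years: 2025, 2031, 2036, 2042, 2053, 2059, 2064 — 7 in total.

7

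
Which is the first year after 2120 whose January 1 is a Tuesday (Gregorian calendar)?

Jan 1 advances by 2 weekdays after a leap year and by 1 after a common year.
2120: Jan 1 is Monday (leap).
2121: Wednesday
2122: Thursday
2123: Friday
2124: Saturday (leap)
2125: Monday
2126: Tuesday
2126 begins on a Tuesday

2126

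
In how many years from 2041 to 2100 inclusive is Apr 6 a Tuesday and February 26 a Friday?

Check each year's weekday for Apr 6 and February 26:
  2041: Sat/Tue  2042: Sun/Wed  2043: Mon/Thu  2044: Wed/Fri  2045: Thu/Sun  2046: Fri/Mon  2047: Sat/Tue  2048: Mon/Wed  2049: Tue/Fri ✓  2050: Wed/Sat  2051: Thu/Sun  2052: Sat/Mon  2053: Sun/Wed  2054: Mon/Thu  …(32 more)…  2087: Sun/Wed  2088: Tue/Thu  2089: Wed/Sat  2090: Thu/Sun  2091: Fri/Mon  2092: Sun/Tue  2093: Mon/Thu  2094: Tue/Fri ✓  2095: Wed/Sat  2096: Fri/Sun  2097: Sat/Tue  2098: Sun/Wed  2099: Mon/Thu  2100: Tue/Fri ✓
Both conditions hold in: 2049, 2055, 2066, 2077, 2083, 2094, 2100 — 7.

7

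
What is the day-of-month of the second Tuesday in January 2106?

January 1, 2106 is a Friday, so the first Tuesday is the 5th.
The second Tuesday is 5 + 7 = 12.

12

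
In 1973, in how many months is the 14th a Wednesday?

Check the 14th of each month of 1973: Jan 14: Sun, Feb 14: Wed, Mar 14: Wed, Apr 14: Sat, May 14: Mon, Jun 14: Thu, Jul 14: Sat, Aug 14: Tue, Sep 14: Fri, Oct 14: Sun, Nov 14: Wed, Dec 14: Fri.
Wednesday occurs in February, March, November — 3 months.

3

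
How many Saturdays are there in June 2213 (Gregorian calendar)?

June 2213 has 30 days and begins on Tuesday.
The first Saturday is June 5.
Saturdays fall on 5, 12, 19, 26 — that's 4.

4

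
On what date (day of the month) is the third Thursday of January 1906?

18

January 1, 1906 is a Monday, so the first Thursday is the 4th.
The third Thursday is 4 + 14 = 18.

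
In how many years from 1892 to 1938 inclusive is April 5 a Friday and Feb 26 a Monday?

1

Check each year's weekday for April 5 and Feb 26:
  1892: Tue/Fri  1893: Wed/Sun  1894: Thu/Mon  1895: Fri/Tue  1896: Sun/Wed  1897: Mon/Fri  1898: Tue/Sat  1899: Wed/Sun  1900: Thu/Mon  1901: Fri/Tue  1902: Sat/Wed  1903: Sun/Thu  1904: Tue/Fri  1905: Wed/Sun  …(19 more)…  1925: Sun/Thu  1926: Mon/Fri  1927: Tue/Sat  1928: Thu/Sun  1929: Fri/Tue  1930: Sat/Wed  1931: Sun/Thu  1932: Tue/Fri  1933: Wed/Sun  1934: Thu/Mon  1935: Fri/Tue  1936: Sun/Wed  1937: Mon/Fri  1938: Tue/Sat
Both conditions hold in: 1912 — 1.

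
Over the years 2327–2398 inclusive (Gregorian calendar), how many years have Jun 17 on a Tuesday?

Track Jun 17's weekday year by year (advancing +1, or +2 across a Feb 29):
  2327: Fri  2328: Sun (+2)  2329: Mon (+1)  2330: Tue (+1) ✓  2331: Wed (+1)
  2332: Fri (+2)  2333: Sat (+1)  2334: Sun (+1)  2335: Mon (+1)  2336: Wed (+2)
  2337: Thu (+1)  2338: Fri (+1)  2339: Sat (+1)  2340: Mon (+2)  … (44 more years) …
  2385: Mon (+1)  2386: Tue (+1) ✓  2387: Wed (+1)  2388: Fri (+2)  2389: Sat (+1)
  2390: Sun (+1)  2391: Mon (+1)  2392: Wed (+2)  2393: Thu (+1)  2394: Fri (+1)
  2395: Sat (+1)  2396: Mon (+2)  2397: Tue (+1) ✓  2398: Wed (+1)
Tuesday years: 2330, 2341, 2347, 2352, 2358, 2369, 2375, 2380, 2386, 2397 — 10 in total.

10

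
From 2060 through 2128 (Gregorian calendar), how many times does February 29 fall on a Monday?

Leap years in 2060–2128: 17 of them.
Feb 29 weekday advances by 5 (mod 7) from one leap year to the next four years later (or differs when a century non-leap intervenes).
Leap-day weekdays: 2060:Sun 2064:Fri 2068:Wed 2072:Mon✓ 2076:Sat 2080:Thu 2084:Tue 2088:Sun 2092:Fri 2096:Wed 2104:Fri 2108:Wed 2112:Mon✓ 2116:Sat 2120:Thu 2124:Tue 2128:Sun
Monday: 2072, 2112 → 2.

2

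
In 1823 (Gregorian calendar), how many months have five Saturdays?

4

A month of length L has five Saturdays iff its first Saturday is on day ≤ L−28 (so day 1–3 in a 31-day month, 1–2 in a 30-day month, day 1 in a leap February).
Checking each month of 1823: Jan starts Wed (31d); Feb starts Sat (28d); Mar starts Sat (31d) ✓; Apr starts Tue (30d); May starts Thu (31d) ✓; Jun starts Sun (30d); Jul starts Tue (31d); Aug starts Fri (31d) ✓; Sep starts Mon (30d); Oct starts Wed (31d); Nov starts Sat (30d) ✓; Dec starts Mon (31d).
Five-Saturday months: March, May, August, November → 4.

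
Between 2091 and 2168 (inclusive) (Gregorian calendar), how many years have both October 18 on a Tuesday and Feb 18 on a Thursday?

3

Check each year's weekday for October 18 and Feb 18:
  2091: Thu/Sun  2092: Sat/Mon  2093: Sun/Wed  2094: Mon/Thu  2095: Tue/Fri  2096: Thu/Sat  2097: Fri/Mon  2098: Sat/Tue  2099: Sun/Wed  2100: Mon/Thu  2101: Tue/Fri  2102: Wed/Sat  2103: Thu/Sun  2104: Sat/Mon  …(50 more)…  2155: Sat/Tue  2156: Mon/Wed  2157: Tue/Fri  2158: Wed/Sat  2159: Thu/Sun  2160: Sat/Mon  2161: Sun/Wed  2162: Mon/Thu  2163: Tue/Fri  2164: Thu/Sat  2165: Fri/Mon  2166: Sat/Tue  2167: Sun/Wed  2168: Tue/Thu ✓
Both conditions hold in: 2112, 2140, 2168 — 3.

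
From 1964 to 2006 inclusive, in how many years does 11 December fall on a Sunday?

6

Track 11 December's weekday year by year (advancing +1, or +2 across a Feb 29):
  1964: Fri  1965: Sat (+1)  1966: Sun (+1) ✓  1967: Mon (+1)  1968: Wed (+2)
  1969: Thu (+1)  1970: Fri (+1)  1971: Sat (+1)  1972: Mon (+2)  1973: Tue (+1)
  1974: Wed (+1)  1975: Thu (+1)  1976: Sat (+2)  1977: Sun (+1) ✓  … (15 more years) …
  1993: Sat (+1)  1994: Sun (+1) ✓  1995: Mon (+1)  1996: Wed (+2)  1997: Thu (+1)
  1998: Fri (+1)  1999: Sat (+1)  2000: Mon (+2)  2001: Tue (+1)  2002: Wed (+1)
  2003: Thu (+1)  2004: Sat (+2)  2005: Sun (+1) ✓  2006: Mon (+1)
Sunday years: 1966, 1977, 1983, 1988, 1994, 2005 — 6 in total.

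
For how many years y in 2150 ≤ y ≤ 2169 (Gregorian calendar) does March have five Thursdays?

9

March has 31 days; it has five Thursdays when Thursday falls among the first (month-length − 28) days — i.e. when March 1 is one of Thursday/Wednesday/Tuesday.
March 1 by year: 2150:Sun 2151:Mon 2152:Wed✓ 2153:Thu✓ 2154:Fri 2155:Sat 2156:Mon 2157:Tue✓ 2158:Wed✓ 2159:Thu✓ 2160:Sat 2161:Sun 2162:Mon 2163:Tue✓ 2164:Thu✓ 2165:Fri 2166:Sat 2167:Sun 2168:Tue✓ 2169:Wed✓
Years with five Thursdays: 2152, 2153, 2157, 2158, 2159, 2163, 2164, 2168, 2169 → 9.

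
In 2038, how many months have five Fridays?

5

A month of length L has five Fridays iff its first Friday is on day ≤ L−28 (so day 1–3 in a 31-day month, 1–2 in a 30-day month, day 1 in a leap February).
Checking each month of 2038: Jan starts Fri (31d) ✓; Feb starts Mon (28d); Mar starts Mon (31d); Apr starts Thu (30d) ✓; May starts Sat (31d); Jun starts Tue (30d); Jul starts Thu (31d) ✓; Aug starts Sun (31d); Sep starts Wed (30d); Oct starts Fri (31d) ✓; Nov starts Mon (30d); Dec starts Wed (31d) ✓.
Five-Friday months: January, April, July, October, December → 5.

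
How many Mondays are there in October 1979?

October 1979 has 31 days and begins on Monday.
The first Monday is October 1.
Mondays fall on 1, 8, 15, 22, 29 — that's 5.

5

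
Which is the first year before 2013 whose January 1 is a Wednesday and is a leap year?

1992

Jan 1 advances by 2 weekdays after a leap year and by 1 after a common year.
2013: Jan 1 is Tuesday.
2012: Sunday (leap)
2011: Saturday
2010: Friday
2009: Thursday
2008: Tuesday (leap)
2007: Monday
2006: Sunday
2005: Saturday
2004: Thursday (leap)
2003: Wednesday
2002: Tuesday
2001: Monday
2000: Saturday (leap)
1999: Friday
1998: Thursday
1997: Wednesday
1996: Monday (leap)
1995: Sunday
1994: Saturday
1993: Friday
1992: Wednesday (leap)
1992 begins on a Wednesday and is a leap year.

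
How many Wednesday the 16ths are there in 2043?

Check the 16th of each month of 2043: Jan 16: Fri, Feb 16: Mon, Mar 16: Mon, Apr 16: Thu, May 16: Sat, Jun 16: Tue, Jul 16: Thu, Aug 16: Sun, Sep 16: Wed, Oct 16: Fri, Nov 16: Mon, Dec 16: Wed.
Wednesday occurs in September, December — 2 months.

2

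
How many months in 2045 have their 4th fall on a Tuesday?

Check the 4th of each month of 2045: Jan 4: Wed, Feb 4: Sat, Mar 4: Sat, Apr 4: Tue, May 4: Thu, Jun 4: Sun, Jul 4: Tue, Aug 4: Fri, Sep 4: Mon, Oct 4: Wed, Nov 4: Sat, Dec 4: Mon.
Tuesday occurs in April, July — 2 months.

2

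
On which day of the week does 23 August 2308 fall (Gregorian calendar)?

January 1, 2308 is a Wednesday.
August 23 is day 236 of the year, i.e. 235 days after Jan 1.
235 mod 7 = 4, so advance 4 weekdays from Wednesday: Sunday.

Sunday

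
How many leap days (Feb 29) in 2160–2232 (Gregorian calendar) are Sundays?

Leap years in 2160–2232: 18 of them.
Feb 29 weekday advances by 5 (mod 7) from one leap year to the next four years later (or differs when a century non-leap intervenes).
Leap-day weekdays: 2160:Fri 2164:Wed 2168:Mon 2172:Sat 2176:Thu 2180:Tue 2184:Sun✓ 2188:Fri 2192:Wed 2196:Mon 2204:Wed 2208:Mon 2212:Sat 2216:Thu 2220:Tue 2224:Sun✓ 2228:Fri 2232:Wed
Sunday: 2184, 2224 → 2.

2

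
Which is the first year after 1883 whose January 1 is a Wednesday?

1890

Jan 1 advances by 2 weekdays after a leap year and by 1 after a common year.
1883: Jan 1 is Monday.
1884: Tuesday (leap)
1885: Thursday
1886: Friday
1887: Saturday
1888: Sunday (leap)
1889: Tuesday
1890: Wednesday
1890 begins on a Wednesday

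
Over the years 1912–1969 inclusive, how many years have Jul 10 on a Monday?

Track Jul 10's weekday year by year (advancing +1, or +2 across a Feb 29):
  1912: Wed  1913: Thu (+1)  1914: Fri (+1)  1915: Sat (+1)  1916: Mon (+2) ✓
  1917: Tue (+1)  1918: Wed (+1)  1919: Thu (+1)  1920: Sat (+2)  1921: Sun (+1)
  1922: Mon (+1) ✓  1923: Tue (+1)  1924: Thu (+2)  1925: Fri (+1)  … (30 more years) …
  1956: Tue (+2)  1957: Wed (+1)  1958: Thu (+1)  1959: Fri (+1)  1960: Sun (+2)
  1961: Mon (+1) ✓  1962: Tue (+1)  1963: Wed (+1)  1964: Fri (+2)  1965: Sat (+1)
  1966: Sun (+1)  1967: Mon (+1) ✓  1968: Wed (+2)  1969: Thu (+1)
Monday years: 1916, 1922, 1933, 1939, 1944, 1950, 1961, 1967 — 8 in total.

8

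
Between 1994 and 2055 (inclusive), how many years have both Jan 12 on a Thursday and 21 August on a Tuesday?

Check each year's weekday for Jan 12 and 21 August:
  1994: Wed/Sun  1995: Thu/Mon  1996: Fri/Wed  1997: Sun/Thu  1998: Mon/Fri  1999: Tue/Sat  2000: Wed/Mon  2001: Fri/Tue  2002: Sat/Wed  2003: Sun/Thu  2004: Mon/Sat  2005: Wed/Sun  2006: Thu/Mon  2007: Fri/Tue  …(34 more)…  2042: Sun/Thu  2043: Mon/Fri  2044: Tue/Sun  2045: Thu/Mon  2046: Fri/Tue  2047: Sat/Wed  2048: Sun/Fri  2049: Tue/Sat  2050: Wed/Sun  2051: Thu/Mon  2052: Fri/Wed  2053: Sun/Thu  2054: Mon/Fri  2055: Tue/Sat
Both conditions hold in: 2012, 2040 — 2.

2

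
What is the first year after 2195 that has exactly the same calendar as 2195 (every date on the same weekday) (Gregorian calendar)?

2201

Two years share a calendar iff Jan 1 falls on the same weekday and both are leap or both are common. 2195: Jan 1 is Thursday, common year.
2196: Jan 1 Friday, leap
2197: Jan 1 Sunday, common
2198: Jan 1 Monday, common
2199: Jan 1 Tuesday, common
2200: Jan 1 Wednesday, common
2201: Jan 1 Thursday, common
2201 matches on both conditions.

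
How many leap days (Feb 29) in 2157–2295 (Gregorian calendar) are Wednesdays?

Leap years in 2157–2295: 33 of them.
Feb 29 weekday advances by 5 (mod 7) from one leap year to the next four years later (or differs when a century non-leap intervenes).
Leap-day weekdays: 2160:Fri 2164:Wed✓ 2168:Mon 2172:Sat 2176:Thu 2180:Tue 2184:Sun 2188:Fri 2192:Wed✓ 2196:Mon 2204:Wed✓ 2208:Mon 2212:Sat …(7 more)… 2244:Thu 2248:Tue 2252:Sun 2256:Fri 2260:Wed✓ 2264:Mon 2268:Sat 2272:Thu 2276:Tue 2280:Sun 2284:Fri 2288:Wed✓ 2292:Mon
Wednesday: 2164, 2192, 2204, 2232, 2260, 2288 → 6.

6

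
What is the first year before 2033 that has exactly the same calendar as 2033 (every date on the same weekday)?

2022

Two years share a calendar iff Jan 1 falls on the same weekday and both are leap or both are common. 2033: Jan 1 is Saturday, common year.
2032: Jan 1 Thursday, leap
2031: Jan 1 Wednesday, common
2030: Jan 1 Tuesday, common
2029: Jan 1 Monday, common
2028: Jan 1 Saturday, leap
2027: Jan 1 Friday, common
2026: Jan 1 Thursday, common
2025: Jan 1 Wednesday, common
2024: Jan 1 Monday, leap
2023: Jan 1 Sunday, common
2022: Jan 1 Saturday, common
2022 matches on both conditions.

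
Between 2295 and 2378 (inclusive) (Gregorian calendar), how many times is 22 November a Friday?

13

Track 22 November's weekday year by year (advancing +1, or +2 across a Feb 29):
  2295: Fri ✓  2296: Sun (+2)  2297: Mon (+1)  2298: Tue (+1)  2299: Wed (+1)
  2300: Thu (+1)  2301: Fri (+1) ✓  2302: Sat (+1)  2303: Sun (+1)  2304: Tue (+2)
  2305: Wed (+1)  2306: Thu (+1)  2307: Fri (+1) ✓  2308: Sun (+2)  … (56 more years) …
  2365: Mon (+1)  2366: Tue (+1)  2367: Wed (+1)  2368: Fri (+2) ✓  2369: Sat (+1)
  2370: Sun (+1)  2371: Mon (+1)  2372: Wed (+2)  2373: Thu (+1)  2374: Fri (+1) ✓
  2375: Sat (+1)  2376: Mon (+2)  2377: Tue (+1)  2378: Wed (+1)
Friday years: 2295, 2301, 2307, 2312, 2318, 2329, 2335, 2340, 2346, 2357, 2363, 2368, 2374 — 13 in total.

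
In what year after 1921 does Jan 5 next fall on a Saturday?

1924

From one year to the next, a fixed date's weekday advances by 1, or by 2 when a Feb 29 lies between the two dates.
1921: January 5 is Wednesday.
1922: Thursday (+1)
1923: Friday (+1)
1924: Saturday (+1)
Jan 5 falls on a Saturday in 1924.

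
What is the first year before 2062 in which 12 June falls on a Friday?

From one year to the next, a fixed date's weekday advances by 1, or by 2 when a Feb 29 lies between the two dates.
2062: June 12 is Monday.
2061: Sunday (−1)
2060: Saturday (−1)
2059: Thursday (−2)
2058: Wednesday (−1)
2057: Tuesday (−1)
2056: Monday (−1)
2055: Saturday (−2)
2054: Friday (−1)
12 June falls on a Friday in 2054.

2054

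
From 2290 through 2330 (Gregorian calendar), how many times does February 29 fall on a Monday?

Leap years in 2290–2330: 9 of them.
Feb 29 weekday advances by 5 (mod 7) from one leap year to the next four years later (or differs when a century non-leap intervenes).
Leap-day weekdays: 2292:Mon✓ 2296:Sat 2304:Mon✓ 2308:Sat 2312:Thu 2316:Tue 2320:Sun 2324:Fri 2328:Wed
Monday: 2292, 2304 → 2.

2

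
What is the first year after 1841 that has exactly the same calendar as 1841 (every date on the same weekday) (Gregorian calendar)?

1847

Two years share a calendar iff Jan 1 falls on the same weekday and both are leap or both are common. 1841: Jan 1 is Friday, common year.
1842: Jan 1 Saturday, common
1843: Jan 1 Sunday, common
1844: Jan 1 Monday, leap
1845: Jan 1 Wednesday, common
1846: Jan 1 Thursday, common
1847: Jan 1 Friday, common
1847 matches on both conditions.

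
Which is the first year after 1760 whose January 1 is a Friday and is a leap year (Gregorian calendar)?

1768

Jan 1 advances by 2 weekdays after a leap year and by 1 after a common year.
1760: Jan 1 is Tuesday (leap).
1761: Thursday
1762: Friday
1763: Saturday
1764: Sunday (leap)
1765: Tuesday
1766: Wednesday
1767: Thursday
1768: Friday (leap)
1768 begins on a Friday and is a leap year.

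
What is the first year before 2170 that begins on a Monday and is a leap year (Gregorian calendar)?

2148

Jan 1 advances by 2 weekdays after a leap year and by 1 after a common year.
2170: Jan 1 is Monday.
2169: Sunday
2168: Friday (leap)
2167: Thursday
2166: Wednesday
2165: Tuesday
2164: Sunday (leap)
2163: Saturday
2162: Friday
2161: Thursday
2160: Tuesday (leap)
2159: Monday
2158: Sunday
2157: Saturday
2156: Thursday (leap)
2155: Wednesday
2154: Tuesday
2153: Monday
2152: Saturday (leap)
2151: Friday
2150: Thursday
2149: Wednesday
2148: Monday (leap)
2148 begins on a Monday and is a leap year.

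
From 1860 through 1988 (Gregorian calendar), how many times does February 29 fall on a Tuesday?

4

Leap years in 1860–1988: 32 of them.
Feb 29 weekday advances by 5 (mod 7) from one leap year to the next four years later (or differs when a century non-leap intervenes).
Leap-day weekdays: 1860:Wed 1864:Mon 1868:Sat 1872:Thu 1876:Tue✓ 1880:Sun 1884:Fri 1888:Wed 1892:Mon 1896:Sat 1904:Mon 1908:Sat 1912:Thu …(6 more)… 1940:Thu 1944:Tue✓ 1948:Sun 1952:Fri 1956:Wed 1960:Mon 1964:Sat 1968:Thu 1972:Tue✓ 1976:Sun 1980:Fri 1984:Wed 1988:Mon
Tuesday: 1876, 1916, 1944, 1972 → 4.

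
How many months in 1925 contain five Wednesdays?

A month of length L has five Wednesdays iff its first Wednesday is on day ≤ L−28 (so day 1–3 in a 31-day month, 1–2 in a 30-day month, day 1 in a leap February).
Checking each month of 1925: Jan starts Thu (31d); Feb starts Sun (28d); Mar starts Sun (31d); Apr starts Wed (30d) ✓; May starts Fri (31d); Jun starts Mon (30d); Jul starts Wed (31d) ✓; Aug starts Sat (31d); Sep starts Tue (30d) ✓; Oct starts Thu (31d); Nov starts Sun (30d); Dec starts Tue (31d) ✓.
Five-Wednesday months: April, July, September, December → 4.

4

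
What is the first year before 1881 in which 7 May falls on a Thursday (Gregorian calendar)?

1874

From one year to the next, a fixed date's weekday advances by 1, or by 2 when a Feb 29 lies between the two dates.
1881: May 7 is Saturday.
1880: Friday (−1)
1879: Wednesday (−2)
1878: Tuesday (−1)
1877: Monday (−1)
1876: Sunday (−1)
1875: Friday (−2)
1874: Thursday (−1)
7 May falls on a Thursday in 1874.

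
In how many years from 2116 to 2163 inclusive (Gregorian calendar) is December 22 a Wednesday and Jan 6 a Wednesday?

Check each year's weekday for December 22 and Jan 6:
  2116: Tue/Mon  2117: Wed/Wed ✓  2118: Thu/Thu  2119: Fri/Fri  2120: Sun/Sat  2121: Mon/Mon  2122: Tue/Tue  2123: Wed/Wed ✓  2124: Fri/Thu  2125: Sat/Sat  2126: Sun/Sun  2127: Mon/Mon  2128: Wed/Tue  2129: Thu/Thu  …(20 more)…  2150: Tue/Tue  2151: Wed/Wed ✓  2152: Fri/Thu  2153: Sat/Sat  2154: Sun/Sun  2155: Mon/Mon  2156: Wed/Tue  2157: Thu/Thu  2158: Fri/Fri  2159: Sat/Sat  2160: Mon/Sun  2161: Tue/Tue  2162: Wed/Wed ✓  2163: Thu/Thu
Both conditions hold in: 2117, 2123, 2134, 2145, 2151, 2162 — 6.

6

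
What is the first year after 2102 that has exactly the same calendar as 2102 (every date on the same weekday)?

2113

Two years share a calendar iff Jan 1 falls on the same weekday and both are leap or both are common. 2102: Jan 1 is Sunday, common year.
2103: Jan 1 Monday, common
2104: Jan 1 Tuesday, leap
2105: Jan 1 Thursday, common
2106: Jan 1 Friday, common
2107: Jan 1 Saturday, common
2108: Jan 1 Sunday, leap
2109: Jan 1 Tuesday, common
2110: Jan 1 Wednesday, common
2111: Jan 1 Thursday, common
2112: Jan 1 Friday, leap
2113: Jan 1 Sunday, common
2113 matches on both conditions.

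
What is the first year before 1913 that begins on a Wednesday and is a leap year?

Jan 1 advances by 2 weekdays after a leap year and by 1 after a common year.
1913: Jan 1 is Wednesday.
1912: Monday (leap)
1911: Sunday
1910: Saturday
1909: Friday
1908: Wednesday (leap)
1908 begins on a Wednesday and is a leap year.

1908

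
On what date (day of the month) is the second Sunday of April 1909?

11

April 1, 1909 is a Thursday, so the first Sunday is the 4th.
The second Sunday is 4 + 7 = 11.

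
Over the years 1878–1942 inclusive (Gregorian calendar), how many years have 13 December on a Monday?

8

Track 13 December's weekday year by year (advancing +1, or +2 across a Feb 29):
  1878: Fri  1879: Sat (+1)  1880: Mon (+2) ✓  1881: Tue (+1)  1882: Wed (+1)
  1883: Thu (+1)  1884: Sat (+2)  1885: Sun (+1)  1886: Mon (+1) ✓  1887: Tue (+1)
  1888: Thu (+2)  1889: Fri (+1)  1890: Sat (+1)  1891: Sun (+1)  … (37 more years) …
  1929: Fri (+1)  1930: Sat (+1)  1931: Sun (+1)  1932: Tue (+2)  1933: Wed (+1)
  1934: Thu (+1)  1935: Fri (+1)  1936: Sun (+2)  1937: Mon (+1) ✓  1938: Tue (+1)
  1939: Wed (+1)  1940: Fri (+2)  1941: Sat (+1)  1942: Sun (+1)
Monday years: 1880, 1886, 1897, 1909, 1915, 1920, 1926, 1937 — 8 in total.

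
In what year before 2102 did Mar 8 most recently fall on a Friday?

From one year to the next, a fixed date's weekday advances by 1, or by 2 when a Feb 29 lies between the two dates.
2102: March 8 is Wednesday.
2101: Tuesday (−1)
2100: Monday (−1)
2099: Sunday (−1)
2098: Saturday (−1)
2097: Friday (−1)
Mar 8 falls on a Friday in 2097.

2097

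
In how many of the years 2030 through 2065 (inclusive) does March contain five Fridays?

15

March has 31 days; it has five Fridays when Friday falls among the first (month-length − 28) days — i.e. when March 1 is one of Friday/Thursday/Wednesday.
March 1 by year: 2030:Fri✓ 2031:Sat 2032:Mon 2033:Tue 2034:Wed✓ 2035:Thu✓ 2036:Sat 2037:Sun 2038:Mon 2039:Tue 2040:Thu✓ 2041:Fri✓ 2042:Sat 2043:Sun 2044:Tue …(6 more)… 2051:Wed✓ 2052:Fri✓ 2053:Sat 2054:Sun 2055:Mon 2056:Wed✓ 2057:Thu✓ 2058:Fri✓ 2059:Sat 2060:Mon 2061:Tue 2062:Wed✓ 2063:Thu✓ 2064:Sat 2065:Sun
Years with five Fridays: 2030, 2034, 2035, 2040, 2041, 2045, 2046, 2047, 2051, 2052, 2056, 2057, 2058, 2062, 2063 → 15.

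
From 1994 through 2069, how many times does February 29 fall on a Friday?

3

Leap years in 1994–2069: 19 of them.
Feb 29 weekday advances by 5 (mod 7) from one leap year to the next four years later (or differs when a century non-leap intervenes).
Leap-day weekdays: 1996:Thu 2000:Tue 2004:Sun 2008:Fri✓ 2012:Wed 2016:Mon 2020:Sat 2024:Thu 2028:Tue 2032:Sun 2036:Fri✓ 2040:Wed 2044:Mon 2048:Sat 2052:Thu 2056:Tue 2060:Sun 2064:Fri✓ 2068:Wed
Friday: 2008, 2036, 2064 → 3.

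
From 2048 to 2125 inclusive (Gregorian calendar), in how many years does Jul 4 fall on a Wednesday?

11

Track Jul 4's weekday year by year (advancing +1, or +2 across a Feb 29):
  2048: Sat  2049: Sun (+1)  2050: Mon (+1)  2051: Tue (+1)  2052: Thu (+2)
  2053: Fri (+1)  2054: Sat (+1)  2055: Sun (+1)  2056: Tue (+2)  2057: Wed (+1) ✓
  2058: Thu (+1)  2059: Fri (+1)  2060: Sun (+2)  2061: Mon (+1)  … (50 more years) …
  2112: Mon (+2)  2113: Tue (+1)  2114: Wed (+1) ✓  2115: Thu (+1)  2116: Sat (+2)
  2117: Sun (+1)  2118: Mon (+1)  2119: Tue (+1)  2120: Thu (+2)  2121: Fri (+1)
  2122: Sat (+1)  2123: Sun (+1)  2124: Tue (+2)  2125: Wed (+1) ✓
Wednesday years: 2057, 2063, 2068, 2074, 2085, 2091, 2096, 2103, 2108, 2114, 2125 — 11 in total.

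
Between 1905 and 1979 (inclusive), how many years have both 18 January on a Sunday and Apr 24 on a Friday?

Check each year's weekday for 18 January and Apr 24:
  1905: Wed/Mon  1906: Thu/Tue  1907: Fri/Wed  1908: Sat/Fri  1909: Mon/Sat  1910: Tue/Sun  1911: Wed/Mon  1912: Thu/Wed  1913: Sat/Thu  1914: Sun/Fri ✓  1915: Mon/Sat  1916: Tue/Mon  1917: Thu/Tue  1918: Fri/Wed  …(47 more)…  1966: Tue/Sun  1967: Wed/Mon  1968: Thu/Wed  1969: Sat/Thu  1970: Sun/Fri ✓  1971: Mon/Sat  1972: Tue/Mon  1973: Thu/Tue  1974: Fri/Wed  1975: Sat/Thu  1976: Sun/Sat  1977: Tue/Sun  1978: Wed/Mon  1979: Thu/Tue
Both conditions hold in: 1914, 1925, 1931, 1942, 1953, 1959, 1970 — 7.

7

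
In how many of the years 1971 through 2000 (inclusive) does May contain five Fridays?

12

May has 31 days; it has five Fridays when Friday falls among the first (month-length − 28) days — i.e. when May 1 is one of Friday/Thursday/Wednesday.
May 1 by year: 1971:Sat 1972:Mon 1973:Tue 1974:Wed✓ 1975:Thu✓ 1976:Sat 1977:Sun 1978:Mon 1979:Tue 1980:Thu✓ 1981:Fri✓ 1982:Sat 1983:Sun 1984:Tue 1985:Wed✓ 1986:Thu✓ 1987:Fri✓ 1988:Sun 1989:Mon 1990:Tue 1991:Wed✓ 1992:Fri✓ 1993:Sat 1994:Sun 1995:Mon 1996:Wed✓ 1997:Thu✓ 1998:Fri✓ 1999:Sat 2000:Mon
Years with five Fridays: 1974, 1975, 1980, 1981, 1985, 1986, 1987, 1991, 1992, 1996, 1997, 1998 → 12.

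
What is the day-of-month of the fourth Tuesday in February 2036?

26

February 1, 2036 is a Friday, so the first Tuesday is the 5th.
The fourth Tuesday is 5 + 21 = 26.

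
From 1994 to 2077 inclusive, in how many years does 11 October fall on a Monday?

Track 11 October's weekday year by year (advancing +1, or +2 across a Feb 29):
  1994: Tue  1995: Wed (+1)  1996: Fri (+2)  1997: Sat (+1)  1998: Sun (+1)
  1999: Mon (+1) ✓  2000: Wed (+2)  2001: Thu (+1)  2002: Fri (+1)  2003: Sat (+1)
  2004: Mon (+2) ✓  2005: Tue (+1)  2006: Wed (+1)  2007: Thu (+1)  … (56 more years) …
  2064: Sat (+2)  2065: Sun (+1)  2066: Mon (+1) ✓  2067: Tue (+1)  2068: Thu (+2)
  2069: Fri (+1)  2070: Sat (+1)  2071: Sun (+1)  2072: Tue (+2)  2073: Wed (+1)
  2074: Thu (+1)  2075: Fri (+1)  2076: Sun (+2)  2077: Mon (+1) ✓
Monday years: 1999, 2004, 2010, 2021, 2027, 2032, 2038, 2049, 2055, 2060, 2066, 2077 — 12 in total.

12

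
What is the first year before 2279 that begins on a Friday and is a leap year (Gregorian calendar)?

2264

Jan 1 advances by 2 weekdays after a leap year and by 1 after a common year.
2279: Jan 1 is Wednesday.
2278: Tuesday
2277: Monday
2276: Saturday (leap)
2275: Friday
2274: Thursday
2273: Wednesday
2272: Monday (leap)
2271: Sunday
2270: Saturday
2269: Friday
2268: Wednesday (leap)
2267: Tuesday
2266: Monday
2265: Sunday
2264: Friday (leap)
2264 begins on a Friday and is a leap year.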